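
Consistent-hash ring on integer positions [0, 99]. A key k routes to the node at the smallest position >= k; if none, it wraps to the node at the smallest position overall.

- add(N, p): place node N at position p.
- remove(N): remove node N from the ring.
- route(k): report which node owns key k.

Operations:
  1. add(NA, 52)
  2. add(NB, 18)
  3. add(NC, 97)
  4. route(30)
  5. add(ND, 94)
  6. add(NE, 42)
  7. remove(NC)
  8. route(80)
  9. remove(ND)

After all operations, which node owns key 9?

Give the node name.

Answer: NB

Derivation:
Op 1: add NA@52 -> ring=[52:NA]
Op 2: add NB@18 -> ring=[18:NB,52:NA]
Op 3: add NC@97 -> ring=[18:NB,52:NA,97:NC]
Op 4: route key 30: smallest pos >= 30 is 52 -> NA
Op 5: add ND@94 -> ring=[18:NB,52:NA,94:ND,97:NC]
Op 6: add NE@42 -> ring=[18:NB,42:NE,52:NA,94:ND,97:NC]
Op 7: remove NC -> ring=[18:NB,42:NE,52:NA,94:ND]
Op 8: route key 80: smallest pos >= 80 is 94 -> ND
Op 9: remove ND -> ring=[18:NB,42:NE,52:NA]
Final route key 9: smallest pos >= 9 is 18 -> NB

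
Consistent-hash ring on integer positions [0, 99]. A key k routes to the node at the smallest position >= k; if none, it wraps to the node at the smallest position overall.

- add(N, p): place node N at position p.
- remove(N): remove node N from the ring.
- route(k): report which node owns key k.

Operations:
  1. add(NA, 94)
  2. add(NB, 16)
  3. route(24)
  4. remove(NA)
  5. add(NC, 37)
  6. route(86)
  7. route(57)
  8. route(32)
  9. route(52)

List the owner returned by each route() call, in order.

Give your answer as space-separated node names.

Answer: NA NB NB NC NB

Derivation:
Op 1: add NA@94 -> ring=[94:NA]
Op 2: add NB@16 -> ring=[16:NB,94:NA]
Op 3: route key 24: smallest pos >= 24 is 94 -> NA
Op 4: remove NA -> ring=[16:NB]
Op 5: add NC@37 -> ring=[16:NB,37:NC]
Op 6: route key 86: none >= 86, wrap to smallest pos 16 -> NB
Op 7: route key 57: none >= 57, wrap to smallest pos 16 -> NB
Op 8: route key 32: smallest pos >= 32 is 37 -> NC
Op 9: route key 52: none >= 52, wrap to smallest pos 16 -> NB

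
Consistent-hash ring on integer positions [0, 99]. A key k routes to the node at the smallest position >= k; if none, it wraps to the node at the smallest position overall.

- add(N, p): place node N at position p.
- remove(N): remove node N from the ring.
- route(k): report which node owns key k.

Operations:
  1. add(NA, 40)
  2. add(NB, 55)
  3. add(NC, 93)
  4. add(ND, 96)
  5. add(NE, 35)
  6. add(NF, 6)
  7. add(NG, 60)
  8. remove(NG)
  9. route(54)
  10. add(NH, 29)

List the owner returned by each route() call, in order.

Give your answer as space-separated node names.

Op 1: add NA@40 -> ring=[40:NA]
Op 2: add NB@55 -> ring=[40:NA,55:NB]
Op 3: add NC@93 -> ring=[40:NA,55:NB,93:NC]
Op 4: add ND@96 -> ring=[40:NA,55:NB,93:NC,96:ND]
Op 5: add NE@35 -> ring=[35:NE,40:NA,55:NB,93:NC,96:ND]
Op 6: add NF@6 -> ring=[6:NF,35:NE,40:NA,55:NB,93:NC,96:ND]
Op 7: add NG@60 -> ring=[6:NF,35:NE,40:NA,55:NB,60:NG,93:NC,96:ND]
Op 8: remove NG -> ring=[6:NF,35:NE,40:NA,55:NB,93:NC,96:ND]
Op 9: route key 54: smallest pos >= 54 is 55 -> NB
Op 10: add NH@29 -> ring=[6:NF,29:NH,35:NE,40:NA,55:NB,93:NC,96:ND]

Answer: NB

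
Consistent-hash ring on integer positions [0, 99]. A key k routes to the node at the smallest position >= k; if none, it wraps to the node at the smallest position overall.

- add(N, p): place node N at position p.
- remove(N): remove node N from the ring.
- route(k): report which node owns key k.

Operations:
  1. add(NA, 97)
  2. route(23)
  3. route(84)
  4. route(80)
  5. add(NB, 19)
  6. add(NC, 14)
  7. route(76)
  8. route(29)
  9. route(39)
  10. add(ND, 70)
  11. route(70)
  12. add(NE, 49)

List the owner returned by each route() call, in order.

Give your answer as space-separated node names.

Op 1: add NA@97 -> ring=[97:NA]
Op 2: route key 23: smallest pos >= 23 is 97 -> NA
Op 3: route key 84: smallest pos >= 84 is 97 -> NA
Op 4: route key 80: smallest pos >= 80 is 97 -> NA
Op 5: add NB@19 -> ring=[19:NB,97:NA]
Op 6: add NC@14 -> ring=[14:NC,19:NB,97:NA]
Op 7: route key 76: smallest pos >= 76 is 97 -> NA
Op 8: route key 29: smallest pos >= 29 is 97 -> NA
Op 9: route key 39: smallest pos >= 39 is 97 -> NA
Op 10: add ND@70 -> ring=[14:NC,19:NB,70:ND,97:NA]
Op 11: route key 70: smallest pos >= 70 is 70 -> ND
Op 12: add NE@49 -> ring=[14:NC,19:NB,49:NE,70:ND,97:NA]

Answer: NA NA NA NA NA NA ND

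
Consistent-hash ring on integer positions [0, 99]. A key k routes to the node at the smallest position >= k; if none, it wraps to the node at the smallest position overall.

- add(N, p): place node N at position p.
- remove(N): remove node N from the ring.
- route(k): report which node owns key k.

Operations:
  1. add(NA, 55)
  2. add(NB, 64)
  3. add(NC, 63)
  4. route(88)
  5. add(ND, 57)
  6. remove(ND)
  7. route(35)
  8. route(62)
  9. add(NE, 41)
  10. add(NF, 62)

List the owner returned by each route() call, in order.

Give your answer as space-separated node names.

Op 1: add NA@55 -> ring=[55:NA]
Op 2: add NB@64 -> ring=[55:NA,64:NB]
Op 3: add NC@63 -> ring=[55:NA,63:NC,64:NB]
Op 4: route key 88: none >= 88, wrap to smallest pos 55 -> NA
Op 5: add ND@57 -> ring=[55:NA,57:ND,63:NC,64:NB]
Op 6: remove ND -> ring=[55:NA,63:NC,64:NB]
Op 7: route key 35: smallest pos >= 35 is 55 -> NA
Op 8: route key 62: smallest pos >= 62 is 63 -> NC
Op 9: add NE@41 -> ring=[41:NE,55:NA,63:NC,64:NB]
Op 10: add NF@62 -> ring=[41:NE,55:NA,62:NF,63:NC,64:NB]

Answer: NA NA NC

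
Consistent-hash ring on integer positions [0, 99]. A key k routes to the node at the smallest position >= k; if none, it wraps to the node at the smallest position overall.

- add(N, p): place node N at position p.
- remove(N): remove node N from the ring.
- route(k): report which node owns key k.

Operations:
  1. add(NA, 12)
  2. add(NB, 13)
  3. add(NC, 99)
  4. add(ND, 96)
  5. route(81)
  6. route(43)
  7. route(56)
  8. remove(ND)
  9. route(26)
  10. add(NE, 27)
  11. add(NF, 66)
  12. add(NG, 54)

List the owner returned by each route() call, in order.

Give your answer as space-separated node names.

Answer: ND ND ND NC

Derivation:
Op 1: add NA@12 -> ring=[12:NA]
Op 2: add NB@13 -> ring=[12:NA,13:NB]
Op 3: add NC@99 -> ring=[12:NA,13:NB,99:NC]
Op 4: add ND@96 -> ring=[12:NA,13:NB,96:ND,99:NC]
Op 5: route key 81: smallest pos >= 81 is 96 -> ND
Op 6: route key 43: smallest pos >= 43 is 96 -> ND
Op 7: route key 56: smallest pos >= 56 is 96 -> ND
Op 8: remove ND -> ring=[12:NA,13:NB,99:NC]
Op 9: route key 26: smallest pos >= 26 is 99 -> NC
Op 10: add NE@27 -> ring=[12:NA,13:NB,27:NE,99:NC]
Op 11: add NF@66 -> ring=[12:NA,13:NB,27:NE,66:NF,99:NC]
Op 12: add NG@54 -> ring=[12:NA,13:NB,27:NE,54:NG,66:NF,99:NC]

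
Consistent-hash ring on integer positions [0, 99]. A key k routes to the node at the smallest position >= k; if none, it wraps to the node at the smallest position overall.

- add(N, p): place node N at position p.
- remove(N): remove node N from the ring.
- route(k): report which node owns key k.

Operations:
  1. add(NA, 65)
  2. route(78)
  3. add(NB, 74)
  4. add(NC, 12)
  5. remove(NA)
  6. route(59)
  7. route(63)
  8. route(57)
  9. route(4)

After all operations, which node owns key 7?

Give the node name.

Op 1: add NA@65 -> ring=[65:NA]
Op 2: route key 78: none >= 78, wrap to smallest pos 65 -> NA
Op 3: add NB@74 -> ring=[65:NA,74:NB]
Op 4: add NC@12 -> ring=[12:NC,65:NA,74:NB]
Op 5: remove NA -> ring=[12:NC,74:NB]
Op 6: route key 59: smallest pos >= 59 is 74 -> NB
Op 7: route key 63: smallest pos >= 63 is 74 -> NB
Op 8: route key 57: smallest pos >= 57 is 74 -> NB
Op 9: route key 4: smallest pos >= 4 is 12 -> NC
Final route key 7: smallest pos >= 7 is 12 -> NC

Answer: NC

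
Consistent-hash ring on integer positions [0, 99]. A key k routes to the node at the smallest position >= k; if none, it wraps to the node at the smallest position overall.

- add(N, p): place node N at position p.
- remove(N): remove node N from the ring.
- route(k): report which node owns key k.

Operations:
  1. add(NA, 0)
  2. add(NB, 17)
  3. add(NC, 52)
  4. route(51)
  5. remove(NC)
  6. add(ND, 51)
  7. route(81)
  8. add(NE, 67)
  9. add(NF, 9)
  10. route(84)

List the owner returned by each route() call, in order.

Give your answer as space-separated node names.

Answer: NC NA NA

Derivation:
Op 1: add NA@0 -> ring=[0:NA]
Op 2: add NB@17 -> ring=[0:NA,17:NB]
Op 3: add NC@52 -> ring=[0:NA,17:NB,52:NC]
Op 4: route key 51: smallest pos >= 51 is 52 -> NC
Op 5: remove NC -> ring=[0:NA,17:NB]
Op 6: add ND@51 -> ring=[0:NA,17:NB,51:ND]
Op 7: route key 81: none >= 81, wrap to smallest pos 0 -> NA
Op 8: add NE@67 -> ring=[0:NA,17:NB,51:ND,67:NE]
Op 9: add NF@9 -> ring=[0:NA,9:NF,17:NB,51:ND,67:NE]
Op 10: route key 84: none >= 84, wrap to smallest pos 0 -> NA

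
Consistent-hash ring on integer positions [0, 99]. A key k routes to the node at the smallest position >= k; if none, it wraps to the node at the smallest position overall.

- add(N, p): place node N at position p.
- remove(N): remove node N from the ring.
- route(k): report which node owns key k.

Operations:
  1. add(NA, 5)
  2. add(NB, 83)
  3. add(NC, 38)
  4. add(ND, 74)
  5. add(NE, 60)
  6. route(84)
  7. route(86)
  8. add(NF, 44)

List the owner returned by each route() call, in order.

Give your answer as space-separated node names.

Op 1: add NA@5 -> ring=[5:NA]
Op 2: add NB@83 -> ring=[5:NA,83:NB]
Op 3: add NC@38 -> ring=[5:NA,38:NC,83:NB]
Op 4: add ND@74 -> ring=[5:NA,38:NC,74:ND,83:NB]
Op 5: add NE@60 -> ring=[5:NA,38:NC,60:NE,74:ND,83:NB]
Op 6: route key 84: none >= 84, wrap to smallest pos 5 -> NA
Op 7: route key 86: none >= 86, wrap to smallest pos 5 -> NA
Op 8: add NF@44 -> ring=[5:NA,38:NC,44:NF,60:NE,74:ND,83:NB]

Answer: NA NA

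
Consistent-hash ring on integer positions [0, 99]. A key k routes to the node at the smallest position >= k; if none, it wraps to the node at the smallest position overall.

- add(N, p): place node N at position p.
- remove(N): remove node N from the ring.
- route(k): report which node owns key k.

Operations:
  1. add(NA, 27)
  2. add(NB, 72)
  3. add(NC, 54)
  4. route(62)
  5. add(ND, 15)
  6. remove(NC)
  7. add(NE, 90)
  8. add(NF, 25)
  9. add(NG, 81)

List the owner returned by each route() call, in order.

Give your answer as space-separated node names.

Answer: NB

Derivation:
Op 1: add NA@27 -> ring=[27:NA]
Op 2: add NB@72 -> ring=[27:NA,72:NB]
Op 3: add NC@54 -> ring=[27:NA,54:NC,72:NB]
Op 4: route key 62: smallest pos >= 62 is 72 -> NB
Op 5: add ND@15 -> ring=[15:ND,27:NA,54:NC,72:NB]
Op 6: remove NC -> ring=[15:ND,27:NA,72:NB]
Op 7: add NE@90 -> ring=[15:ND,27:NA,72:NB,90:NE]
Op 8: add NF@25 -> ring=[15:ND,25:NF,27:NA,72:NB,90:NE]
Op 9: add NG@81 -> ring=[15:ND,25:NF,27:NA,72:NB,81:NG,90:NE]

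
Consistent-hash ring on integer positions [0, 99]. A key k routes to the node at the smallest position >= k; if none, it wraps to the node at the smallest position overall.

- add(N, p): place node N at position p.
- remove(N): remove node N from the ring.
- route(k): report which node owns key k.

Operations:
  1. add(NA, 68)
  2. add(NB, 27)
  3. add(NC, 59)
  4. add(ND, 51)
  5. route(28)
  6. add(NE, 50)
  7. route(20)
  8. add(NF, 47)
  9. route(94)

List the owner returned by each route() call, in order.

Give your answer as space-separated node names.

Answer: ND NB NB

Derivation:
Op 1: add NA@68 -> ring=[68:NA]
Op 2: add NB@27 -> ring=[27:NB,68:NA]
Op 3: add NC@59 -> ring=[27:NB,59:NC,68:NA]
Op 4: add ND@51 -> ring=[27:NB,51:ND,59:NC,68:NA]
Op 5: route key 28: smallest pos >= 28 is 51 -> ND
Op 6: add NE@50 -> ring=[27:NB,50:NE,51:ND,59:NC,68:NA]
Op 7: route key 20: smallest pos >= 20 is 27 -> NB
Op 8: add NF@47 -> ring=[27:NB,47:NF,50:NE,51:ND,59:NC,68:NA]
Op 9: route key 94: none >= 94, wrap to smallest pos 27 -> NB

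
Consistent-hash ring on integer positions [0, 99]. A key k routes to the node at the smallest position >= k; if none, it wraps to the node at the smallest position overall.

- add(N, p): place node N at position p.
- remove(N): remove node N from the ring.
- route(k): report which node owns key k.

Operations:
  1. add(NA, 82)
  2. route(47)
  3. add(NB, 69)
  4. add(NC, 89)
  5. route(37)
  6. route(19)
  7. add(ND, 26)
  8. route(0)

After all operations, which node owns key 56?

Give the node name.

Op 1: add NA@82 -> ring=[82:NA]
Op 2: route key 47: smallest pos >= 47 is 82 -> NA
Op 3: add NB@69 -> ring=[69:NB,82:NA]
Op 4: add NC@89 -> ring=[69:NB,82:NA,89:NC]
Op 5: route key 37: smallest pos >= 37 is 69 -> NB
Op 6: route key 19: smallest pos >= 19 is 69 -> NB
Op 7: add ND@26 -> ring=[26:ND,69:NB,82:NA,89:NC]
Op 8: route key 0: smallest pos >= 0 is 26 -> ND
Final route key 56: smallest pos >= 56 is 69 -> NB

Answer: NB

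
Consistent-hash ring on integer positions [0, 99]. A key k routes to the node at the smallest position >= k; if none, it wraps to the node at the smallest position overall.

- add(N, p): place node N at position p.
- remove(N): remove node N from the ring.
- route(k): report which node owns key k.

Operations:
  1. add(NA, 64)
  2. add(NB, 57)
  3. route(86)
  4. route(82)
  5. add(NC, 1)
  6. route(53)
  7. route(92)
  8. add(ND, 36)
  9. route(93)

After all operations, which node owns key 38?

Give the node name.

Op 1: add NA@64 -> ring=[64:NA]
Op 2: add NB@57 -> ring=[57:NB,64:NA]
Op 3: route key 86: none >= 86, wrap to smallest pos 57 -> NB
Op 4: route key 82: none >= 82, wrap to smallest pos 57 -> NB
Op 5: add NC@1 -> ring=[1:NC,57:NB,64:NA]
Op 6: route key 53: smallest pos >= 53 is 57 -> NB
Op 7: route key 92: none >= 92, wrap to smallest pos 1 -> NC
Op 8: add ND@36 -> ring=[1:NC,36:ND,57:NB,64:NA]
Op 9: route key 93: none >= 93, wrap to smallest pos 1 -> NC
Final route key 38: smallest pos >= 38 is 57 -> NB

Answer: NB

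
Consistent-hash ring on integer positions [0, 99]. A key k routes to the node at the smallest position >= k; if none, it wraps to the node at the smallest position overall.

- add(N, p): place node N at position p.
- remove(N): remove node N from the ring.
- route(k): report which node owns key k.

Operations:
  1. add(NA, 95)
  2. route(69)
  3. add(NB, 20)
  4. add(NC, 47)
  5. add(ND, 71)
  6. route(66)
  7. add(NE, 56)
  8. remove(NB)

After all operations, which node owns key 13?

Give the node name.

Answer: NC

Derivation:
Op 1: add NA@95 -> ring=[95:NA]
Op 2: route key 69: smallest pos >= 69 is 95 -> NA
Op 3: add NB@20 -> ring=[20:NB,95:NA]
Op 4: add NC@47 -> ring=[20:NB,47:NC,95:NA]
Op 5: add ND@71 -> ring=[20:NB,47:NC,71:ND,95:NA]
Op 6: route key 66: smallest pos >= 66 is 71 -> ND
Op 7: add NE@56 -> ring=[20:NB,47:NC,56:NE,71:ND,95:NA]
Op 8: remove NB -> ring=[47:NC,56:NE,71:ND,95:NA]
Final route key 13: smallest pos >= 13 is 47 -> NC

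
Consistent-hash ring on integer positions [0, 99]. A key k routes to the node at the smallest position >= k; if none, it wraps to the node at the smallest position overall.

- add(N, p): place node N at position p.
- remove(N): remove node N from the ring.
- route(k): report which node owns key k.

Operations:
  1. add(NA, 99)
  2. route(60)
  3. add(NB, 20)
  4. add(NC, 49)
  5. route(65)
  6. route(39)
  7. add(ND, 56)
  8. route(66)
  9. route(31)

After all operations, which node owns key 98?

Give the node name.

Op 1: add NA@99 -> ring=[99:NA]
Op 2: route key 60: smallest pos >= 60 is 99 -> NA
Op 3: add NB@20 -> ring=[20:NB,99:NA]
Op 4: add NC@49 -> ring=[20:NB,49:NC,99:NA]
Op 5: route key 65: smallest pos >= 65 is 99 -> NA
Op 6: route key 39: smallest pos >= 39 is 49 -> NC
Op 7: add ND@56 -> ring=[20:NB,49:NC,56:ND,99:NA]
Op 8: route key 66: smallest pos >= 66 is 99 -> NA
Op 9: route key 31: smallest pos >= 31 is 49 -> NC
Final route key 98: smallest pos >= 98 is 99 -> NA

Answer: NA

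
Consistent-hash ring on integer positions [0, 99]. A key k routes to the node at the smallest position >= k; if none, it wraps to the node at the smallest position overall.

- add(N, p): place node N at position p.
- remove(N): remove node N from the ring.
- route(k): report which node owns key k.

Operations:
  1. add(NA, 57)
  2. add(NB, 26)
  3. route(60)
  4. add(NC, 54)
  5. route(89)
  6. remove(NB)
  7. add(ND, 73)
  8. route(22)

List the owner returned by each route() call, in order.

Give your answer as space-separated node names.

Answer: NB NB NC

Derivation:
Op 1: add NA@57 -> ring=[57:NA]
Op 2: add NB@26 -> ring=[26:NB,57:NA]
Op 3: route key 60: none >= 60, wrap to smallest pos 26 -> NB
Op 4: add NC@54 -> ring=[26:NB,54:NC,57:NA]
Op 5: route key 89: none >= 89, wrap to smallest pos 26 -> NB
Op 6: remove NB -> ring=[54:NC,57:NA]
Op 7: add ND@73 -> ring=[54:NC,57:NA,73:ND]
Op 8: route key 22: smallest pos >= 22 is 54 -> NC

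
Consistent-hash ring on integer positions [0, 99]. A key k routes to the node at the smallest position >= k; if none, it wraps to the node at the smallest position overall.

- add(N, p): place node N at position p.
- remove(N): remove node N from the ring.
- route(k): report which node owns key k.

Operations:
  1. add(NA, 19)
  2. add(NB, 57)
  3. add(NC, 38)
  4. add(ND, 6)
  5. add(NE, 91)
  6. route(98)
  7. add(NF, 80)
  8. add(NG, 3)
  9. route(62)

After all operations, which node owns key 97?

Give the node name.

Answer: NG

Derivation:
Op 1: add NA@19 -> ring=[19:NA]
Op 2: add NB@57 -> ring=[19:NA,57:NB]
Op 3: add NC@38 -> ring=[19:NA,38:NC,57:NB]
Op 4: add ND@6 -> ring=[6:ND,19:NA,38:NC,57:NB]
Op 5: add NE@91 -> ring=[6:ND,19:NA,38:NC,57:NB,91:NE]
Op 6: route key 98: none >= 98, wrap to smallest pos 6 -> ND
Op 7: add NF@80 -> ring=[6:ND,19:NA,38:NC,57:NB,80:NF,91:NE]
Op 8: add NG@3 -> ring=[3:NG,6:ND,19:NA,38:NC,57:NB,80:NF,91:NE]
Op 9: route key 62: smallest pos >= 62 is 80 -> NF
Final route key 97: none >= 97, wrap to smallest pos 3 -> NG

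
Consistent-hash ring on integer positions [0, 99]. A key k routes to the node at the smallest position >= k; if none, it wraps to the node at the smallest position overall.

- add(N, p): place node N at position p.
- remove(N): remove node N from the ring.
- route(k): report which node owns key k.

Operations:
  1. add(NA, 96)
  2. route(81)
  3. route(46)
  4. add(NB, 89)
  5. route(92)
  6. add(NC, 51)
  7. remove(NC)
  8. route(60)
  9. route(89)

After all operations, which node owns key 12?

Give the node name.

Answer: NB

Derivation:
Op 1: add NA@96 -> ring=[96:NA]
Op 2: route key 81: smallest pos >= 81 is 96 -> NA
Op 3: route key 46: smallest pos >= 46 is 96 -> NA
Op 4: add NB@89 -> ring=[89:NB,96:NA]
Op 5: route key 92: smallest pos >= 92 is 96 -> NA
Op 6: add NC@51 -> ring=[51:NC,89:NB,96:NA]
Op 7: remove NC -> ring=[89:NB,96:NA]
Op 8: route key 60: smallest pos >= 60 is 89 -> NB
Op 9: route key 89: smallest pos >= 89 is 89 -> NB
Final route key 12: smallest pos >= 12 is 89 -> NB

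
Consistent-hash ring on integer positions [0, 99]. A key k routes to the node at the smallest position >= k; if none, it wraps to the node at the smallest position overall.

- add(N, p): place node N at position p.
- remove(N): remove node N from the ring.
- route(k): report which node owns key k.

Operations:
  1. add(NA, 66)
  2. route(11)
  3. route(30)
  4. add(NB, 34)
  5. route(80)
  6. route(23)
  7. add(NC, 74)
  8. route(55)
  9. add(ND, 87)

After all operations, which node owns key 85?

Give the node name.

Op 1: add NA@66 -> ring=[66:NA]
Op 2: route key 11: smallest pos >= 11 is 66 -> NA
Op 3: route key 30: smallest pos >= 30 is 66 -> NA
Op 4: add NB@34 -> ring=[34:NB,66:NA]
Op 5: route key 80: none >= 80, wrap to smallest pos 34 -> NB
Op 6: route key 23: smallest pos >= 23 is 34 -> NB
Op 7: add NC@74 -> ring=[34:NB,66:NA,74:NC]
Op 8: route key 55: smallest pos >= 55 is 66 -> NA
Op 9: add ND@87 -> ring=[34:NB,66:NA,74:NC,87:ND]
Final route key 85: smallest pos >= 85 is 87 -> ND

Answer: ND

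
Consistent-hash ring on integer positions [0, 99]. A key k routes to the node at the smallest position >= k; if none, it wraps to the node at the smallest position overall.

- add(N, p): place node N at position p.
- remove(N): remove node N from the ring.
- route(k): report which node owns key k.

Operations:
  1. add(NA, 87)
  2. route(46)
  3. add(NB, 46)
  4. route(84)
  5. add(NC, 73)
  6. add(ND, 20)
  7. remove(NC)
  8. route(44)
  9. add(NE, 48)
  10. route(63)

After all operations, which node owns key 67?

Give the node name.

Op 1: add NA@87 -> ring=[87:NA]
Op 2: route key 46: smallest pos >= 46 is 87 -> NA
Op 3: add NB@46 -> ring=[46:NB,87:NA]
Op 4: route key 84: smallest pos >= 84 is 87 -> NA
Op 5: add NC@73 -> ring=[46:NB,73:NC,87:NA]
Op 6: add ND@20 -> ring=[20:ND,46:NB,73:NC,87:NA]
Op 7: remove NC -> ring=[20:ND,46:NB,87:NA]
Op 8: route key 44: smallest pos >= 44 is 46 -> NB
Op 9: add NE@48 -> ring=[20:ND,46:NB,48:NE,87:NA]
Op 10: route key 63: smallest pos >= 63 is 87 -> NA
Final route key 67: smallest pos >= 67 is 87 -> NA

Answer: NA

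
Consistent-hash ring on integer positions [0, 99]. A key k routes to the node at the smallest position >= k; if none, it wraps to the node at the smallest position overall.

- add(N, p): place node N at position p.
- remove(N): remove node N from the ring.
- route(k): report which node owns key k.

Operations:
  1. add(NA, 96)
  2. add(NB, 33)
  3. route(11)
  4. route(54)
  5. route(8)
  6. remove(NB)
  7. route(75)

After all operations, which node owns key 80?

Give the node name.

Op 1: add NA@96 -> ring=[96:NA]
Op 2: add NB@33 -> ring=[33:NB,96:NA]
Op 3: route key 11: smallest pos >= 11 is 33 -> NB
Op 4: route key 54: smallest pos >= 54 is 96 -> NA
Op 5: route key 8: smallest pos >= 8 is 33 -> NB
Op 6: remove NB -> ring=[96:NA]
Op 7: route key 75: smallest pos >= 75 is 96 -> NA
Final route key 80: smallest pos >= 80 is 96 -> NA

Answer: NA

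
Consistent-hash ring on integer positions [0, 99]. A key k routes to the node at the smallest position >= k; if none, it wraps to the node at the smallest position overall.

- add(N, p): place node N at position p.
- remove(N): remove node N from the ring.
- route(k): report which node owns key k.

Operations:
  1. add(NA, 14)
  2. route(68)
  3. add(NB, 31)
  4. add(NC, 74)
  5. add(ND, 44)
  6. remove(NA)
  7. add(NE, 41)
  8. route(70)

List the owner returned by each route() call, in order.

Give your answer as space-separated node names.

Answer: NA NC

Derivation:
Op 1: add NA@14 -> ring=[14:NA]
Op 2: route key 68: none >= 68, wrap to smallest pos 14 -> NA
Op 3: add NB@31 -> ring=[14:NA,31:NB]
Op 4: add NC@74 -> ring=[14:NA,31:NB,74:NC]
Op 5: add ND@44 -> ring=[14:NA,31:NB,44:ND,74:NC]
Op 6: remove NA -> ring=[31:NB,44:ND,74:NC]
Op 7: add NE@41 -> ring=[31:NB,41:NE,44:ND,74:NC]
Op 8: route key 70: smallest pos >= 70 is 74 -> NC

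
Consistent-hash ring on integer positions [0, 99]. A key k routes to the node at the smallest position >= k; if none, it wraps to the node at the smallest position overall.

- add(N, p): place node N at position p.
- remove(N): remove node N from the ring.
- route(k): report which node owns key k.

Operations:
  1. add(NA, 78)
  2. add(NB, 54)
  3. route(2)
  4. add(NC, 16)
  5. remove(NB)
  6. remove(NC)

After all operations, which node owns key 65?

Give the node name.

Op 1: add NA@78 -> ring=[78:NA]
Op 2: add NB@54 -> ring=[54:NB,78:NA]
Op 3: route key 2: smallest pos >= 2 is 54 -> NB
Op 4: add NC@16 -> ring=[16:NC,54:NB,78:NA]
Op 5: remove NB -> ring=[16:NC,78:NA]
Op 6: remove NC -> ring=[78:NA]
Final route key 65: smallest pos >= 65 is 78 -> NA

Answer: NA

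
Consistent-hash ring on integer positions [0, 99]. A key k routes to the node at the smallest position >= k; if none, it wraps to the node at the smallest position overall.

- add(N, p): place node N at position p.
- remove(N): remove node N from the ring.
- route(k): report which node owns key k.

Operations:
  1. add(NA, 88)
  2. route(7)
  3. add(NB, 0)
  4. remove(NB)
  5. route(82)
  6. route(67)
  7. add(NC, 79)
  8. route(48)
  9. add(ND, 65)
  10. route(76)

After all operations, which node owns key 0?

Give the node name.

Answer: ND

Derivation:
Op 1: add NA@88 -> ring=[88:NA]
Op 2: route key 7: smallest pos >= 7 is 88 -> NA
Op 3: add NB@0 -> ring=[0:NB,88:NA]
Op 4: remove NB -> ring=[88:NA]
Op 5: route key 82: smallest pos >= 82 is 88 -> NA
Op 6: route key 67: smallest pos >= 67 is 88 -> NA
Op 7: add NC@79 -> ring=[79:NC,88:NA]
Op 8: route key 48: smallest pos >= 48 is 79 -> NC
Op 9: add ND@65 -> ring=[65:ND,79:NC,88:NA]
Op 10: route key 76: smallest pos >= 76 is 79 -> NC
Final route key 0: smallest pos >= 0 is 65 -> ND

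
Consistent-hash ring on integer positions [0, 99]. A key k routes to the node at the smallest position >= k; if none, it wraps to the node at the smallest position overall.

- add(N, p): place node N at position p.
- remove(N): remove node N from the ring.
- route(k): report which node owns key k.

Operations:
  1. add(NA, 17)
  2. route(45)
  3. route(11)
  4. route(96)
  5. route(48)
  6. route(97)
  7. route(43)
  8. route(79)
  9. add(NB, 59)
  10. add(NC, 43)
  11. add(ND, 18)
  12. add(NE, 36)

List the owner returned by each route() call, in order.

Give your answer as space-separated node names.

Op 1: add NA@17 -> ring=[17:NA]
Op 2: route key 45: none >= 45, wrap to smallest pos 17 -> NA
Op 3: route key 11: smallest pos >= 11 is 17 -> NA
Op 4: route key 96: none >= 96, wrap to smallest pos 17 -> NA
Op 5: route key 48: none >= 48, wrap to smallest pos 17 -> NA
Op 6: route key 97: none >= 97, wrap to smallest pos 17 -> NA
Op 7: route key 43: none >= 43, wrap to smallest pos 17 -> NA
Op 8: route key 79: none >= 79, wrap to smallest pos 17 -> NA
Op 9: add NB@59 -> ring=[17:NA,59:NB]
Op 10: add NC@43 -> ring=[17:NA,43:NC,59:NB]
Op 11: add ND@18 -> ring=[17:NA,18:ND,43:NC,59:NB]
Op 12: add NE@36 -> ring=[17:NA,18:ND,36:NE,43:NC,59:NB]

Answer: NA NA NA NA NA NA NA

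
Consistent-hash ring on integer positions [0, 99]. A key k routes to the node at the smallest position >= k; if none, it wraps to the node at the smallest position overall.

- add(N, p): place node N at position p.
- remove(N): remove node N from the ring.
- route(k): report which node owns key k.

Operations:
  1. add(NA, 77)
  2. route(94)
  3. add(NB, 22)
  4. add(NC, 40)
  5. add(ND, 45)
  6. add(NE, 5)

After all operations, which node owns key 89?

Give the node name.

Op 1: add NA@77 -> ring=[77:NA]
Op 2: route key 94: none >= 94, wrap to smallest pos 77 -> NA
Op 3: add NB@22 -> ring=[22:NB,77:NA]
Op 4: add NC@40 -> ring=[22:NB,40:NC,77:NA]
Op 5: add ND@45 -> ring=[22:NB,40:NC,45:ND,77:NA]
Op 6: add NE@5 -> ring=[5:NE,22:NB,40:NC,45:ND,77:NA]
Final route key 89: none >= 89, wrap to smallest pos 5 -> NE

Answer: NE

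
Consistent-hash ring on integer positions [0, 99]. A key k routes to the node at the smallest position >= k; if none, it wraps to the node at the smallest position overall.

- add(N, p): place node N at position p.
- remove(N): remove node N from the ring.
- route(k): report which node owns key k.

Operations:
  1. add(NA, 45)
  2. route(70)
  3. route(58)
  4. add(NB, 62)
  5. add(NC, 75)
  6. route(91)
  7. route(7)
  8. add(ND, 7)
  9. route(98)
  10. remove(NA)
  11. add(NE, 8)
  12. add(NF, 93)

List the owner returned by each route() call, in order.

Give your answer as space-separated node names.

Op 1: add NA@45 -> ring=[45:NA]
Op 2: route key 70: none >= 70, wrap to smallest pos 45 -> NA
Op 3: route key 58: none >= 58, wrap to smallest pos 45 -> NA
Op 4: add NB@62 -> ring=[45:NA,62:NB]
Op 5: add NC@75 -> ring=[45:NA,62:NB,75:NC]
Op 6: route key 91: none >= 91, wrap to smallest pos 45 -> NA
Op 7: route key 7: smallest pos >= 7 is 45 -> NA
Op 8: add ND@7 -> ring=[7:ND,45:NA,62:NB,75:NC]
Op 9: route key 98: none >= 98, wrap to smallest pos 7 -> ND
Op 10: remove NA -> ring=[7:ND,62:NB,75:NC]
Op 11: add NE@8 -> ring=[7:ND,8:NE,62:NB,75:NC]
Op 12: add NF@93 -> ring=[7:ND,8:NE,62:NB,75:NC,93:NF]

Answer: NA NA NA NA ND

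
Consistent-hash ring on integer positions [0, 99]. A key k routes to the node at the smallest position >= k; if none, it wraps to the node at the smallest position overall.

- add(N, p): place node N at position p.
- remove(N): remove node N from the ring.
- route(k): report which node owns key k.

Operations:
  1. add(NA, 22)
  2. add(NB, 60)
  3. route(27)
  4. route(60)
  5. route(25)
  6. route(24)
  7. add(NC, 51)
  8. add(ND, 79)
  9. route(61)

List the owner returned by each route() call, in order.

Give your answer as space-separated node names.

Op 1: add NA@22 -> ring=[22:NA]
Op 2: add NB@60 -> ring=[22:NA,60:NB]
Op 3: route key 27: smallest pos >= 27 is 60 -> NB
Op 4: route key 60: smallest pos >= 60 is 60 -> NB
Op 5: route key 25: smallest pos >= 25 is 60 -> NB
Op 6: route key 24: smallest pos >= 24 is 60 -> NB
Op 7: add NC@51 -> ring=[22:NA,51:NC,60:NB]
Op 8: add ND@79 -> ring=[22:NA,51:NC,60:NB,79:ND]
Op 9: route key 61: smallest pos >= 61 is 79 -> ND

Answer: NB NB NB NB ND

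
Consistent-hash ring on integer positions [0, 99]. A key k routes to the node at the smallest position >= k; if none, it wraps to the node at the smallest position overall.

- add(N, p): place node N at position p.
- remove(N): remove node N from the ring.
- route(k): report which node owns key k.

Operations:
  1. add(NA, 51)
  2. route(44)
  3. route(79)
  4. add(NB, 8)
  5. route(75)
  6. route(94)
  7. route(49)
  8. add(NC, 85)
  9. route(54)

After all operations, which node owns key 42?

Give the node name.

Answer: NA

Derivation:
Op 1: add NA@51 -> ring=[51:NA]
Op 2: route key 44: smallest pos >= 44 is 51 -> NA
Op 3: route key 79: none >= 79, wrap to smallest pos 51 -> NA
Op 4: add NB@8 -> ring=[8:NB,51:NA]
Op 5: route key 75: none >= 75, wrap to smallest pos 8 -> NB
Op 6: route key 94: none >= 94, wrap to smallest pos 8 -> NB
Op 7: route key 49: smallest pos >= 49 is 51 -> NA
Op 8: add NC@85 -> ring=[8:NB,51:NA,85:NC]
Op 9: route key 54: smallest pos >= 54 is 85 -> NC
Final route key 42: smallest pos >= 42 is 51 -> NA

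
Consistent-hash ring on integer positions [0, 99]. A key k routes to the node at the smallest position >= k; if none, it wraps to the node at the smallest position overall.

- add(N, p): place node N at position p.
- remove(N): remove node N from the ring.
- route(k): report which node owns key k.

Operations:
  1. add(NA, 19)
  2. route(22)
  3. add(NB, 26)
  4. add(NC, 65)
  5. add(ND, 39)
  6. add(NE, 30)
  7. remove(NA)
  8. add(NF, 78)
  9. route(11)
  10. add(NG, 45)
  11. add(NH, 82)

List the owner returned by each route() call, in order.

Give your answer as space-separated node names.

Op 1: add NA@19 -> ring=[19:NA]
Op 2: route key 22: none >= 22, wrap to smallest pos 19 -> NA
Op 3: add NB@26 -> ring=[19:NA,26:NB]
Op 4: add NC@65 -> ring=[19:NA,26:NB,65:NC]
Op 5: add ND@39 -> ring=[19:NA,26:NB,39:ND,65:NC]
Op 6: add NE@30 -> ring=[19:NA,26:NB,30:NE,39:ND,65:NC]
Op 7: remove NA -> ring=[26:NB,30:NE,39:ND,65:NC]
Op 8: add NF@78 -> ring=[26:NB,30:NE,39:ND,65:NC,78:NF]
Op 9: route key 11: smallest pos >= 11 is 26 -> NB
Op 10: add NG@45 -> ring=[26:NB,30:NE,39:ND,45:NG,65:NC,78:NF]
Op 11: add NH@82 -> ring=[26:NB,30:NE,39:ND,45:NG,65:NC,78:NF,82:NH]

Answer: NA NB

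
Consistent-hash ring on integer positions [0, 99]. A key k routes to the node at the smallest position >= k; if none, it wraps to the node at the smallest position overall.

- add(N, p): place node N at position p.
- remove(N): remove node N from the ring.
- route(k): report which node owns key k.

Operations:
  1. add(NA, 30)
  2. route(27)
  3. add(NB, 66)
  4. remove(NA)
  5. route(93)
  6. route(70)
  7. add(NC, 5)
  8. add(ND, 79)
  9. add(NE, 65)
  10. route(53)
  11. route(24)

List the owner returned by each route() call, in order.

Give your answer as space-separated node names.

Op 1: add NA@30 -> ring=[30:NA]
Op 2: route key 27: smallest pos >= 27 is 30 -> NA
Op 3: add NB@66 -> ring=[30:NA,66:NB]
Op 4: remove NA -> ring=[66:NB]
Op 5: route key 93: none >= 93, wrap to smallest pos 66 -> NB
Op 6: route key 70: none >= 70, wrap to smallest pos 66 -> NB
Op 7: add NC@5 -> ring=[5:NC,66:NB]
Op 8: add ND@79 -> ring=[5:NC,66:NB,79:ND]
Op 9: add NE@65 -> ring=[5:NC,65:NE,66:NB,79:ND]
Op 10: route key 53: smallest pos >= 53 is 65 -> NE
Op 11: route key 24: smallest pos >= 24 is 65 -> NE

Answer: NA NB NB NE NE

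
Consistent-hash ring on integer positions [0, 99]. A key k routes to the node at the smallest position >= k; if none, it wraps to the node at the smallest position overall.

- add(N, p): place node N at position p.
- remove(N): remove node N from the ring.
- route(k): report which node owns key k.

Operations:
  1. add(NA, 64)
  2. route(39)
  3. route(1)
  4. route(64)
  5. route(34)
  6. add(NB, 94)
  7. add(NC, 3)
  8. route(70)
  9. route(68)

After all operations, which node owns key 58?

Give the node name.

Op 1: add NA@64 -> ring=[64:NA]
Op 2: route key 39: smallest pos >= 39 is 64 -> NA
Op 3: route key 1: smallest pos >= 1 is 64 -> NA
Op 4: route key 64: smallest pos >= 64 is 64 -> NA
Op 5: route key 34: smallest pos >= 34 is 64 -> NA
Op 6: add NB@94 -> ring=[64:NA,94:NB]
Op 7: add NC@3 -> ring=[3:NC,64:NA,94:NB]
Op 8: route key 70: smallest pos >= 70 is 94 -> NB
Op 9: route key 68: smallest pos >= 68 is 94 -> NB
Final route key 58: smallest pos >= 58 is 64 -> NA

Answer: NA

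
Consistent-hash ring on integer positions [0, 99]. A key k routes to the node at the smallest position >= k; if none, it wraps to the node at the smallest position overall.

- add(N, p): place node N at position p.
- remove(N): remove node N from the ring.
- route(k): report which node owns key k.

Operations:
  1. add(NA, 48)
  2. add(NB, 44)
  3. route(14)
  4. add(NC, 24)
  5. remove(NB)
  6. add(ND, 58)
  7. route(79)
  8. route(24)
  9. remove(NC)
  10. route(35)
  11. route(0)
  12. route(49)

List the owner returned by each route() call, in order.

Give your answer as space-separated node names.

Op 1: add NA@48 -> ring=[48:NA]
Op 2: add NB@44 -> ring=[44:NB,48:NA]
Op 3: route key 14: smallest pos >= 14 is 44 -> NB
Op 4: add NC@24 -> ring=[24:NC,44:NB,48:NA]
Op 5: remove NB -> ring=[24:NC,48:NA]
Op 6: add ND@58 -> ring=[24:NC,48:NA,58:ND]
Op 7: route key 79: none >= 79, wrap to smallest pos 24 -> NC
Op 8: route key 24: smallest pos >= 24 is 24 -> NC
Op 9: remove NC -> ring=[48:NA,58:ND]
Op 10: route key 35: smallest pos >= 35 is 48 -> NA
Op 11: route key 0: smallest pos >= 0 is 48 -> NA
Op 12: route key 49: smallest pos >= 49 is 58 -> ND

Answer: NB NC NC NA NA ND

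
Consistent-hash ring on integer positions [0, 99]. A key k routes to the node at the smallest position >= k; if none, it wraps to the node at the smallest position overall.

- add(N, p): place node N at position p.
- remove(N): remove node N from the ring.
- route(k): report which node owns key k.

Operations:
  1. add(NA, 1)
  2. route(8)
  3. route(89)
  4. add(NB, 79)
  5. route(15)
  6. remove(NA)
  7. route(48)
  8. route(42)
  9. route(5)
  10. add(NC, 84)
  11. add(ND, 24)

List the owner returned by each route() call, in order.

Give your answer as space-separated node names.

Op 1: add NA@1 -> ring=[1:NA]
Op 2: route key 8: none >= 8, wrap to smallest pos 1 -> NA
Op 3: route key 89: none >= 89, wrap to smallest pos 1 -> NA
Op 4: add NB@79 -> ring=[1:NA,79:NB]
Op 5: route key 15: smallest pos >= 15 is 79 -> NB
Op 6: remove NA -> ring=[79:NB]
Op 7: route key 48: smallest pos >= 48 is 79 -> NB
Op 8: route key 42: smallest pos >= 42 is 79 -> NB
Op 9: route key 5: smallest pos >= 5 is 79 -> NB
Op 10: add NC@84 -> ring=[79:NB,84:NC]
Op 11: add ND@24 -> ring=[24:ND,79:NB,84:NC]

Answer: NA NA NB NB NB NB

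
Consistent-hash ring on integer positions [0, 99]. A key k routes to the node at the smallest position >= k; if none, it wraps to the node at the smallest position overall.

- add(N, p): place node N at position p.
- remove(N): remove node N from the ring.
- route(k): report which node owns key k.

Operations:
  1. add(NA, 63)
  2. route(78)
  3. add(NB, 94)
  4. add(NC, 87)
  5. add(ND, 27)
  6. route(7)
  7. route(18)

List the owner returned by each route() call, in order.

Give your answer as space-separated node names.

Op 1: add NA@63 -> ring=[63:NA]
Op 2: route key 78: none >= 78, wrap to smallest pos 63 -> NA
Op 3: add NB@94 -> ring=[63:NA,94:NB]
Op 4: add NC@87 -> ring=[63:NA,87:NC,94:NB]
Op 5: add ND@27 -> ring=[27:ND,63:NA,87:NC,94:NB]
Op 6: route key 7: smallest pos >= 7 is 27 -> ND
Op 7: route key 18: smallest pos >= 18 is 27 -> ND

Answer: NA ND ND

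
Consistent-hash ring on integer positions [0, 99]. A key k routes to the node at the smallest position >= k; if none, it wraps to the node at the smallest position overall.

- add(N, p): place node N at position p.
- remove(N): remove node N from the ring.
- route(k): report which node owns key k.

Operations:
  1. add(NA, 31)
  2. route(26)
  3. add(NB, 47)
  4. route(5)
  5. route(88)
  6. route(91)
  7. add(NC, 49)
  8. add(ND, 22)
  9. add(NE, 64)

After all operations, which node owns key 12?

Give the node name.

Answer: ND

Derivation:
Op 1: add NA@31 -> ring=[31:NA]
Op 2: route key 26: smallest pos >= 26 is 31 -> NA
Op 3: add NB@47 -> ring=[31:NA,47:NB]
Op 4: route key 5: smallest pos >= 5 is 31 -> NA
Op 5: route key 88: none >= 88, wrap to smallest pos 31 -> NA
Op 6: route key 91: none >= 91, wrap to smallest pos 31 -> NA
Op 7: add NC@49 -> ring=[31:NA,47:NB,49:NC]
Op 8: add ND@22 -> ring=[22:ND,31:NA,47:NB,49:NC]
Op 9: add NE@64 -> ring=[22:ND,31:NA,47:NB,49:NC,64:NE]
Final route key 12: smallest pos >= 12 is 22 -> ND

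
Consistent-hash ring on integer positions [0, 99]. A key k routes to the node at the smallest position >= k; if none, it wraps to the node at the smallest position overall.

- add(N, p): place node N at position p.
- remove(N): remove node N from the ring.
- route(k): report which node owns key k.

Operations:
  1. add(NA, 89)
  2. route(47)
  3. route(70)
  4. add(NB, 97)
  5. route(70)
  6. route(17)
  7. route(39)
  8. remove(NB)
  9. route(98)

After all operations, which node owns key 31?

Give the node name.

Op 1: add NA@89 -> ring=[89:NA]
Op 2: route key 47: smallest pos >= 47 is 89 -> NA
Op 3: route key 70: smallest pos >= 70 is 89 -> NA
Op 4: add NB@97 -> ring=[89:NA,97:NB]
Op 5: route key 70: smallest pos >= 70 is 89 -> NA
Op 6: route key 17: smallest pos >= 17 is 89 -> NA
Op 7: route key 39: smallest pos >= 39 is 89 -> NA
Op 8: remove NB -> ring=[89:NA]
Op 9: route key 98: none >= 98, wrap to smallest pos 89 -> NA
Final route key 31: smallest pos >= 31 is 89 -> NA

Answer: NA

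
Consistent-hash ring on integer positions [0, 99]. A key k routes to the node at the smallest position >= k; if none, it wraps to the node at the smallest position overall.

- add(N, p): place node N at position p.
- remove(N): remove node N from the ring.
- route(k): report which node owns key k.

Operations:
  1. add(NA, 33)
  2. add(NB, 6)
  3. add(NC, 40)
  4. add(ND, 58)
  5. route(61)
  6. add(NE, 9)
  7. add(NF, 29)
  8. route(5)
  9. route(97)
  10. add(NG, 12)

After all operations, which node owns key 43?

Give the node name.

Op 1: add NA@33 -> ring=[33:NA]
Op 2: add NB@6 -> ring=[6:NB,33:NA]
Op 3: add NC@40 -> ring=[6:NB,33:NA,40:NC]
Op 4: add ND@58 -> ring=[6:NB,33:NA,40:NC,58:ND]
Op 5: route key 61: none >= 61, wrap to smallest pos 6 -> NB
Op 6: add NE@9 -> ring=[6:NB,9:NE,33:NA,40:NC,58:ND]
Op 7: add NF@29 -> ring=[6:NB,9:NE,29:NF,33:NA,40:NC,58:ND]
Op 8: route key 5: smallest pos >= 5 is 6 -> NB
Op 9: route key 97: none >= 97, wrap to smallest pos 6 -> NB
Op 10: add NG@12 -> ring=[6:NB,9:NE,12:NG,29:NF,33:NA,40:NC,58:ND]
Final route key 43: smallest pos >= 43 is 58 -> ND

Answer: ND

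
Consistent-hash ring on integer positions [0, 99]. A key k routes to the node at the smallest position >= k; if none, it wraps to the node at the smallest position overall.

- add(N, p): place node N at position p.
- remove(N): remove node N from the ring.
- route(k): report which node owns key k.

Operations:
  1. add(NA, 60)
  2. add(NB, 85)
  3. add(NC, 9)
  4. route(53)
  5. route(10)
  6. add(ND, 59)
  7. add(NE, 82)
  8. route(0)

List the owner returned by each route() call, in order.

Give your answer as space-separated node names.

Op 1: add NA@60 -> ring=[60:NA]
Op 2: add NB@85 -> ring=[60:NA,85:NB]
Op 3: add NC@9 -> ring=[9:NC,60:NA,85:NB]
Op 4: route key 53: smallest pos >= 53 is 60 -> NA
Op 5: route key 10: smallest pos >= 10 is 60 -> NA
Op 6: add ND@59 -> ring=[9:NC,59:ND,60:NA,85:NB]
Op 7: add NE@82 -> ring=[9:NC,59:ND,60:NA,82:NE,85:NB]
Op 8: route key 0: smallest pos >= 0 is 9 -> NC

Answer: NA NA NC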